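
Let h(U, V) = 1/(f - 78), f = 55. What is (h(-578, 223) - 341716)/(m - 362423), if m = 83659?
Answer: 7859469/6411572 ≈ 1.2258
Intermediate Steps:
h(U, V) = -1/23 (h(U, V) = 1/(55 - 78) = 1/(-23) = -1/23)
(h(-578, 223) - 341716)/(m - 362423) = (-1/23 - 341716)/(83659 - 362423) = -7859469/23/(-278764) = -7859469/23*(-1/278764) = 7859469/6411572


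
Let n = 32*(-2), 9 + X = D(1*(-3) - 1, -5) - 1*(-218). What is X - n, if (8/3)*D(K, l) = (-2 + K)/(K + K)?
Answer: 8745/32 ≈ 273.28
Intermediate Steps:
D(K, l) = 3*(-2 + K)/(16*K) (D(K, l) = 3*((-2 + K)/(K + K))/8 = 3*((-2 + K)/((2*K)))/8 = 3*((-2 + K)*(1/(2*K)))/8 = 3*((-2 + K)/(2*K))/8 = 3*(-2 + K)/(16*K))
X = 6697/32 (X = -9 + (3*(-2 + (1*(-3) - 1))/(16*(1*(-3) - 1)) - 1*(-218)) = -9 + (3*(-2 + (-3 - 1))/(16*(-3 - 1)) + 218) = -9 + ((3/16)*(-2 - 4)/(-4) + 218) = -9 + ((3/16)*(-¼)*(-6) + 218) = -9 + (9/32 + 218) = -9 + 6985/32 = 6697/32 ≈ 209.28)
n = -64
X - n = 6697/32 - 1*(-64) = 6697/32 + 64 = 8745/32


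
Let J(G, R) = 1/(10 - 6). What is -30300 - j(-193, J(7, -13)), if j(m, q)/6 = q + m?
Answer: -58287/2 ≈ -29144.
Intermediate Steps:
J(G, R) = 1/4
j(m, q) = 6*m + 6*q (j(m, q) = 6*(q + m) = 6*(m + q) = 6*m + 6*q)
-30300 - j(-193, J(7, -13)) = -30300 - (6*(-193) + 6*(1/4)) = -30300 - (-1158 + 3/2) = -30300 - 1*(-2313/2) = -30300 + 2313/2 = -58287/2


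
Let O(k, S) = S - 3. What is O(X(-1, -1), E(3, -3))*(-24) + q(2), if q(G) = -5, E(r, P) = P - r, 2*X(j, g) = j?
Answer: 211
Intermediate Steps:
X(j, g) = j/2
O(k, S) = -3 + S
O(X(-1, -1), E(3, -3))*(-24) + q(2) = (-3 + (-3 - 1*3))*(-24) - 5 = (-3 + (-3 - 3))*(-24) - 5 = (-3 - 6)*(-24) - 5 = -9*(-24) - 5 = 216 - 5 = 211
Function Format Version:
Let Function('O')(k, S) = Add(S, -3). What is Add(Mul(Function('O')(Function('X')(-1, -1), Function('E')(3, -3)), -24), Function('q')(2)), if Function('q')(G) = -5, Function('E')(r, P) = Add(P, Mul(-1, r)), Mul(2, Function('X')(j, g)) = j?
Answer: 211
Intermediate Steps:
Function('X')(j, g) = Mul(Rational(1, 2), j)
Function('O')(k, S) = Add(-3, S)
Add(Mul(Function('O')(Function('X')(-1, -1), Function('E')(3, -3)), -24), Function('q')(2)) = Add(Mul(Add(-3, Add(-3, Mul(-1, 3))), -24), -5) = Add(Mul(Add(-3, Add(-3, -3)), -24), -5) = Add(Mul(Add(-3, -6), -24), -5) = Add(Mul(-9, -24), -5) = Add(216, -5) = 211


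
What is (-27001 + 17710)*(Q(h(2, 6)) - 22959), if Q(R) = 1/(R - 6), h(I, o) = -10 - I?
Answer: 1279875511/6 ≈ 2.1331e+8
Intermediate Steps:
Q(R) = 1/(-6 + R)
(-27001 + 17710)*(Q(h(2, 6)) - 22959) = (-27001 + 17710)*(1/(-6 + (-10 - 1*2)) - 22959) = -9291*(1/(-6 + (-10 - 2)) - 22959) = -9291*(1/(-6 - 12) - 22959) = -9291*(1/(-18) - 22959) = -9291*(-1/18 - 22959) = -9291*(-413263/18) = 1279875511/6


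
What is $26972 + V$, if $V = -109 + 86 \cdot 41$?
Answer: $30389$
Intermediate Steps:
$V = 3417$ ($V = -109 + 3526 = 3417$)
$26972 + V = 26972 + 3417 = 30389$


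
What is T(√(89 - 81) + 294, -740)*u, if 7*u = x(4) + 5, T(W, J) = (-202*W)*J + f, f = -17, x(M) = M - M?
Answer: 219735515/7 + 1494800*√2/7 ≈ 3.1693e+7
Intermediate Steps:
x(M) = 0
T(W, J) = -17 - 202*J*W (T(W, J) = (-202*W)*J - 17 = -202*J*W - 17 = -17 - 202*J*W)
u = 5/7 (u = (0 + 5)/7 = (⅐)*5 = 5/7 ≈ 0.71429)
T(√(89 - 81) + 294, -740)*u = (-17 - 202*(-740)*(√(89 - 81) + 294))*(5/7) = (-17 - 202*(-740)*(√8 + 294))*(5/7) = (-17 - 202*(-740)*(2*√2 + 294))*(5/7) = (-17 - 202*(-740)*(294 + 2*√2))*(5/7) = (-17 + (43947120 + 298960*√2))*(5/7) = (43947103 + 298960*√2)*(5/7) = 219735515/7 + 1494800*√2/7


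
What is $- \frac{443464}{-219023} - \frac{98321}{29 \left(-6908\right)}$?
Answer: $\frac{15767798633}{6268187948} \approx 2.5155$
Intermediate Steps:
$- \frac{443464}{-219023} - \frac{98321}{29 \left(-6908\right)} = \left(-443464\right) \left(- \frac{1}{219023}\right) - \frac{98321}{-200332} = \frac{63352}{31289} - - \frac{98321}{200332} = \frac{63352}{31289} + \frac{98321}{200332} = \frac{15767798633}{6268187948}$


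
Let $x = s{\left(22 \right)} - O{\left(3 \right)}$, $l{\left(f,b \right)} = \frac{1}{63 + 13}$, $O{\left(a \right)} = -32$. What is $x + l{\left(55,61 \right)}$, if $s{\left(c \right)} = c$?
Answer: $\frac{4105}{76} \approx 54.013$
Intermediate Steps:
$l{\left(f,b \right)} = \frac{1}{76}$
$x = 54$ ($x = 22 - -32 = 22 + 32 = 54$)
$x + l{\left(55,61 \right)} = 54 + \frac{1}{76} = \frac{4105}{76}$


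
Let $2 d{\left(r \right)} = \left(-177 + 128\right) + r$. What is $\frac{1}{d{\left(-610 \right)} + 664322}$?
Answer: $\frac{2}{1327985} \approx 1.506 \cdot 10^{-6}$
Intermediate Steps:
$d{\left(r \right)} = - \frac{49}{2} + \frac{r}{2}$ ($d{\left(r \right)} = \frac{\left(-177 + 128\right) + r}{2} = \frac{-49 + r}{2} = - \frac{49}{2} + \frac{r}{2}$)
$\frac{1}{d{\left(-610 \right)} + 664322} = \frac{1}{\left(- \frac{49}{2} + \frac{1}{2} \left(-610\right)\right) + 664322} = \frac{1}{\left(- \frac{49}{2} - 305\right) + 664322} = \frac{1}{- \frac{659}{2} + 664322} = \frac{1}{\frac{1327985}{2}} = \frac{2}{1327985}$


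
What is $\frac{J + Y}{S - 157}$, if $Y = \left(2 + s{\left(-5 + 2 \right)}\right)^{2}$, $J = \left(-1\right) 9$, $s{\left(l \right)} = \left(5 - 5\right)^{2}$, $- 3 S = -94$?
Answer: $\frac{15}{377} \approx 0.039788$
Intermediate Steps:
$S = \frac{94}{3}$ ($S = \left(- \frac{1}{3}\right) \left(-94\right) = \frac{94}{3} \approx 31.333$)
$s{\left(l \right)} = 0$ ($s{\left(l \right)} = 0^{2} = 0$)
$J = -9$
$Y = 4$ ($Y = \left(2 + 0\right)^{2} = 2^{2} = 4$)
$\frac{J + Y}{S - 157} = \frac{-9 + 4}{\frac{94}{3} - 157} = - \frac{5}{- \frac{377}{3}} = \left(-5\right) \left(- \frac{3}{377}\right) = \frac{15}{377}$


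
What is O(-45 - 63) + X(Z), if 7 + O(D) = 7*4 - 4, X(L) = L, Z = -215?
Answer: -198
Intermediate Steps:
O(D) = 17 (O(D) = -7 + (7*4 - 4) = -7 + (28 - 4) = -7 + 24 = 17)
O(-45 - 63) + X(Z) = 17 - 215 = -198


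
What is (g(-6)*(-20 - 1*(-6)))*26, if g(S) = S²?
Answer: -13104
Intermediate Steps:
(g(-6)*(-20 - 1*(-6)))*26 = ((-6)²*(-20 - 1*(-6)))*26 = (36*(-20 + 6))*26 = (36*(-14))*26 = -504*26 = -13104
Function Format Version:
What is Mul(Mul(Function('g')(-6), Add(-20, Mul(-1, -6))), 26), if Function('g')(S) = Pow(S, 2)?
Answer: -13104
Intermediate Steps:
Mul(Mul(Function('g')(-6), Add(-20, Mul(-1, -6))), 26) = Mul(Mul(Pow(-6, 2), Add(-20, Mul(-1, -6))), 26) = Mul(Mul(36, Add(-20, 6)), 26) = Mul(Mul(36, -14), 26) = Mul(-504, 26) = -13104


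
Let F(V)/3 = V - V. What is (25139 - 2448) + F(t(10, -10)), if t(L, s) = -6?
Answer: 22691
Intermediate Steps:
F(V) = 0 (F(V) = 3*(V - V) = 3*0 = 0)
(25139 - 2448) + F(t(10, -10)) = (25139 - 2448) + 0 = 22691 + 0 = 22691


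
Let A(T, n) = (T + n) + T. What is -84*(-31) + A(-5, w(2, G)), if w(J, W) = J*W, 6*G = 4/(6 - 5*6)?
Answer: 46691/18 ≈ 2593.9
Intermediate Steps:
G = -1/36 (G = (4/(6 - 5*6))/6 = (4/(6 - 30))/6 = (4/(-24))/6 = (4*(-1/24))/6 = (1/6)*(-1/6) = -1/36 ≈ -0.027778)
A(T, n) = n + 2*T
-84*(-31) + A(-5, w(2, G)) = -84*(-31) + (2*(-1/36) + 2*(-5)) = 2604 + (-1/18 - 10) = 2604 - 181/18 = 46691/18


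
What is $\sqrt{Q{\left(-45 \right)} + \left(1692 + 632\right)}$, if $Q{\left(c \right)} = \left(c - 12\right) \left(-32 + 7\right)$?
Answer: $\sqrt{3749} \approx 61.229$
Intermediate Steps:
$Q{\left(c \right)} = 300 - 25 c$ ($Q{\left(c \right)} = \left(-12 + c\right) \left(-25\right) = 300 - 25 c$)
$\sqrt{Q{\left(-45 \right)} + \left(1692 + 632\right)} = \sqrt{\left(300 - -1125\right) + \left(1692 + 632\right)} = \sqrt{\left(300 + 1125\right) + 2324} = \sqrt{1425 + 2324} = \sqrt{3749}$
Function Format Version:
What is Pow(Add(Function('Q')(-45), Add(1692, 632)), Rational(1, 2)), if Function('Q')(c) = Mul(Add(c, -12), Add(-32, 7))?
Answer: Pow(3749, Rational(1, 2)) ≈ 61.229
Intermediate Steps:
Function('Q')(c) = Add(300, Mul(-25, c)) (Function('Q')(c) = Mul(Add(-12, c), -25) = Add(300, Mul(-25, c)))
Pow(Add(Function('Q')(-45), Add(1692, 632)), Rational(1, 2)) = Pow(Add(Add(300, Mul(-25, -45)), Add(1692, 632)), Rational(1, 2)) = Pow(Add(Add(300, 1125), 2324), Rational(1, 2)) = Pow(Add(1425, 2324), Rational(1, 2)) = Pow(3749, Rational(1, 2))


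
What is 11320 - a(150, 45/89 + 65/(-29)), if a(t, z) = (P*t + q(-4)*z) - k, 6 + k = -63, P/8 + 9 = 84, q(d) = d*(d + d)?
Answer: -203107809/2581 ≈ -78694.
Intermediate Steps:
q(d) = 2*d² (q(d) = d*(2*d) = 2*d²)
P = 600 (P = -72 + 8*84 = -72 + 672 = 600)
k = -69 (k = -6 - 63 = -69)
a(t, z) = 69 + 32*z + 600*t (a(t, z) = (600*t + (2*(-4)²)*z) - 1*(-69) = (600*t + (2*16)*z) + 69 = (600*t + 32*z) + 69 = (32*z + 600*t) + 69 = 69 + 32*z + 600*t)
11320 - a(150, 45/89 + 65/(-29)) = 11320 - (69 + 32*(45/89 + 65/(-29)) + 600*150) = 11320 - (69 + 32*(45*(1/89) + 65*(-1/29)) + 90000) = 11320 - (69 + 32*(45/89 - 65/29) + 90000) = 11320 - (69 + 32*(-4480/2581) + 90000) = 11320 - (69 - 143360/2581 + 90000) = 11320 - 1*232324729/2581 = 11320 - 232324729/2581 = -203107809/2581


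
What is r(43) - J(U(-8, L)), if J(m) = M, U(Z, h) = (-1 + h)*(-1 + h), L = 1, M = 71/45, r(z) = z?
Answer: 1864/45 ≈ 41.422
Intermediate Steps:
M = 71/45 (M = 71*(1/45) = 71/45 ≈ 1.5778)
U(Z, h) = (-1 + h)**2
J(m) = 71/45
r(43) - J(U(-8, L)) = 43 - 1*71/45 = 43 - 71/45 = 1864/45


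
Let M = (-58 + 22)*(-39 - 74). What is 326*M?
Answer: 1326168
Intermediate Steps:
M = 4068 (M = -36*(-113) = 4068)
326*M = 326*4068 = 1326168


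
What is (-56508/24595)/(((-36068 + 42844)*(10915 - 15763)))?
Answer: 4709/67328910880 ≈ 6.9940e-8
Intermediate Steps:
(-56508/24595)/(((-36068 + 42844)*(10915 - 15763))) = (-56508*1/24595)/((6776*(-4848))) = -56508/24595/(-32850048) = -56508/24595*(-1/32850048) = 4709/67328910880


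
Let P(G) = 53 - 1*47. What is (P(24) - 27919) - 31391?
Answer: -59304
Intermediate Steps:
P(G) = 6 (P(G) = 53 - 47 = 6)
(P(24) - 27919) - 31391 = (6 - 27919) - 31391 = -27913 - 31391 = -59304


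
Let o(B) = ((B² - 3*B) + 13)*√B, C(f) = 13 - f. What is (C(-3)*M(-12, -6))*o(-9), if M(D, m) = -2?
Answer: -11616*I ≈ -11616.0*I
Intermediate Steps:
o(B) = √B*(13 + B² - 3*B) (o(B) = (13 + B² - 3*B)*√B = √B*(13 + B² - 3*B))
(C(-3)*M(-12, -6))*o(-9) = ((13 - 1*(-3))*(-2))*(√(-9)*(13 + (-9)² - 3*(-9))) = ((13 + 3)*(-2))*((3*I)*(13 + 81 + 27)) = (16*(-2))*((3*I)*121) = -11616*I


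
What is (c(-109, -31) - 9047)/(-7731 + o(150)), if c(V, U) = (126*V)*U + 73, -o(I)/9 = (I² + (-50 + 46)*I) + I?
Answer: -416780/206181 ≈ -2.0214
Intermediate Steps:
o(I) = -9*I² + 27*I (o(I) = -9*((I² + (-50 + 46)*I) + I) = -9*((I² - 4*I) + I) = -9*(I² - 3*I) = -9*I² + 27*I)
c(V, U) = 73 + 126*U*V (c(V, U) = 126*U*V + 73 = 73 + 126*U*V)
(c(-109, -31) - 9047)/(-7731 + o(150)) = ((73 + 126*(-31)*(-109)) - 9047)/(-7731 + 9*150*(3 - 1*150)) = ((73 + 425754) - 9047)/(-7731 + 9*150*(3 - 150)) = (425827 - 9047)/(-7731 + 9*150*(-147)) = 416780/(-7731 - 198450) = 416780/(-206181) = 416780*(-1/206181) = -416780/206181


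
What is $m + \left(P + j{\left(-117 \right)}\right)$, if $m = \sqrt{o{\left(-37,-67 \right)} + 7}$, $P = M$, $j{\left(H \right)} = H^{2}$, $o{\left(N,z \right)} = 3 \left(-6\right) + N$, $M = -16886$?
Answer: $-3197 + 4 i \sqrt{3} \approx -3197.0 + 6.9282 i$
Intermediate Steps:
$o{\left(N,z \right)} = -18 + N$
$P = -16886$
$m = 4 i \sqrt{3}$ ($m = \sqrt{\left(-18 - 37\right) + 7} = \sqrt{-55 + 7} = \sqrt{-48} = 4 i \sqrt{3} \approx 6.9282 i$)
$m + \left(P + j{\left(-117 \right)}\right) = 4 i \sqrt{3} - \left(16886 - \left(-117\right)^{2}\right) = 4 i \sqrt{3} + \left(-16886 + 13689\right) = 4 i \sqrt{3} - 3197 = -3197 + 4 i \sqrt{3}$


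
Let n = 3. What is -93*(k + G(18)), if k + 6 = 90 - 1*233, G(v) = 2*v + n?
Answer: 10230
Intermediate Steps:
G(v) = 3 + 2*v (G(v) = 2*v + 3 = 3 + 2*v)
k = -149 (k = -6 + (90 - 1*233) = -6 + (90 - 233) = -6 - 143 = -149)
-93*(k + G(18)) = -93*(-149 + (3 + 2*18)) = -93*(-149 + (3 + 36)) = -93*(-149 + 39) = -93*(-110) = -1*(-10230) = 10230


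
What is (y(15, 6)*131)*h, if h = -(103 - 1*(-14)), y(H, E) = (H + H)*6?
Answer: -2758860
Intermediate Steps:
y(H, E) = 12*H (y(H, E) = (2*H)*6 = 12*H)
h = -117 (h = -(103 + 14) = -1*117 = -117)
(y(15, 6)*131)*h = ((12*15)*131)*(-117) = (180*131)*(-117) = 23580*(-117) = -2758860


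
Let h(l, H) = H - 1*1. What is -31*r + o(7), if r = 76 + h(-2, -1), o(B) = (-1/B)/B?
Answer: -112407/49 ≈ -2294.0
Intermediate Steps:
h(l, H) = -1 + H (h(l, H) = H - 1 = -1 + H)
o(B) = -1/B**2
r = 74 (r = 76 + (-1 - 1) = 76 - 2 = 74)
-31*r + o(7) = -31*74 - 1/7**2 = -2294 - 1*1/49 = -2294 - 1/49 = -112407/49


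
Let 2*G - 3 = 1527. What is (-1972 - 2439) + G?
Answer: -3646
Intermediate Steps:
G = 765 (G = 3/2 + (½)*1527 = 3/2 + 1527/2 = 765)
(-1972 - 2439) + G = (-1972 - 2439) + 765 = -4411 + 765 = -3646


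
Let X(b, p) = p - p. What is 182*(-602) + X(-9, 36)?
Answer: -109564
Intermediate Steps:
X(b, p) = 0
182*(-602) + X(-9, 36) = 182*(-602) + 0 = -109564 + 0 = -109564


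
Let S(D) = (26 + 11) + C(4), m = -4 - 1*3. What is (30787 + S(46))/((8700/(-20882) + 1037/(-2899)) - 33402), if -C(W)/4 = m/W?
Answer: -933206859429/1011050505485 ≈ -0.92301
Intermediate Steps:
m = -7 (m = -4 - 3 = -7)
C(W) = 28/W (C(W) = -(-28)/W = 28/W)
S(D) = 44 (S(D) = (26 + 11) + 28/4 = 37 + 28*(¼) = 37 + 7 = 44)
(30787 + S(46))/((8700/(-20882) + 1037/(-2899)) - 33402) = (30787 + 44)/((8700/(-20882) + 1037/(-2899)) - 33402) = 30831/((8700*(-1/20882) + 1037*(-1/2899)) - 33402) = 30831/((-4350/10441 - 1037/2899) - 33402) = 30831/(-23437967/30268459 - 33402) = 30831/(-1011050505485/30268459) = 30831*(-30268459/1011050505485) = -933206859429/1011050505485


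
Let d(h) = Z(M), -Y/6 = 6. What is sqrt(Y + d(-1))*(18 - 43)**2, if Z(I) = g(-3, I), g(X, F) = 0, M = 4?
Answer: 3750*I ≈ 3750.0*I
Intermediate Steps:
Y = -36 (Y = -6*6 = -36)
Z(I) = 0
d(h) = 0
sqrt(Y + d(-1))*(18 - 43)**2 = sqrt(-36 + 0)*(18 - 43)**2 = sqrt(-36)*(-25)**2 = (6*I)*625 = 3750*I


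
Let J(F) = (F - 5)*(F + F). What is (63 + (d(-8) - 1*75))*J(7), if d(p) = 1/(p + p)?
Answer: -1351/4 ≈ -337.75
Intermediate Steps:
d(p) = 1/(2*p)
J(F) = 2*F*(-5 + F) (J(F) = (-5 + F)*(2*F) = 2*F*(-5 + F))
(63 + (d(-8) - 1*75))*J(7) = (63 + ((½)/(-8) - 1*75))*(2*7*(-5 + 7)) = (63 + ((½)*(-⅛) - 75))*(2*7*2) = (63 + (-1/16 - 75))*28 = (63 - 1201/16)*28 = -193/16*28 = -1351/4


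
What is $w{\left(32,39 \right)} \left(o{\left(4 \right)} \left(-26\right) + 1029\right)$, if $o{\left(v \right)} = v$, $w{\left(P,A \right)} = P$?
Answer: $29600$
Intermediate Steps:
$w{\left(32,39 \right)} \left(o{\left(4 \right)} \left(-26\right) + 1029\right) = 32 \left(4 \left(-26\right) + 1029\right) = 32 \left(-104 + 1029\right) = 32 \cdot 925 = 29600$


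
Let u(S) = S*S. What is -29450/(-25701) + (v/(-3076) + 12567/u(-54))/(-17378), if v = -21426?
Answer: 127441379439547/111281037110568 ≈ 1.1452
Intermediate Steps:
u(S) = S²
-29450/(-25701) + (v/(-3076) + 12567/u(-54))/(-17378) = -29450/(-25701) + (-21426/(-3076) + 12567/((-54)²))/(-17378) = -29450*(-1/25701) + (-21426*(-1/3076) + 12567/2916)*(-1/17378) = 29450/25701 + (10713/1538 + 12567*(1/2916))*(-1/17378) = 29450/25701 + (10713/1538 + 4189/972)*(-1/17378) = 29450/25701 + (8427859/747468)*(-1/17378) = 29450/25701 - 8427859/12989498904 = 127441379439547/111281037110568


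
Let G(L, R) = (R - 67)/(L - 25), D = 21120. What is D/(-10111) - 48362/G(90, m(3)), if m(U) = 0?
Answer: 31782816790/677437 ≈ 46916.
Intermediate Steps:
G(L, R) = (-67 + R)/(-25 + L)
D/(-10111) - 48362/G(90, m(3)) = 21120/(-10111) - 48362*(-25 + 90)/(-67 + 0) = 21120*(-1/10111) - 48362/(-67/65) = -21120/10111 - 48362/((1/65)*(-67)) = -21120/10111 - 48362/(-67/65) = -21120/10111 - 48362*(-65/67) = -21120/10111 + 3143530/67 = 31782816790/677437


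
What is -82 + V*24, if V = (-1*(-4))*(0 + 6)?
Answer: 494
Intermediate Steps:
V = 24 (V = 4*6 = 24)
-82 + V*24 = -82 + 24*24 = -82 + 576 = 494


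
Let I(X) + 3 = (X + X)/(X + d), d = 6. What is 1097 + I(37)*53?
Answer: 44256/43 ≈ 1029.2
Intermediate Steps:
I(X) = -3 + 2*X/(6 + X) (I(X) = -3 + (X + X)/(X + 6) = -3 + (2*X)/(6 + X) = -3 + 2*X/(6 + X))
1097 + I(37)*53 = 1097 + ((-18 - 1*37)/(6 + 37))*53 = 1097 + ((-18 - 37)/43)*53 = 1097 + ((1/43)*(-55))*53 = 1097 - 55/43*53 = 1097 - 2915/43 = 44256/43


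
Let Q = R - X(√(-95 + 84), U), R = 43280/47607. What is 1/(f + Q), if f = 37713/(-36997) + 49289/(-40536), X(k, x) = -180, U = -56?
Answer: 23798904210648/4252241259610991 ≈ 0.0055968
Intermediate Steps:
R = 43280/47607 (R = 43280*(1/47607) = 43280/47607 ≈ 0.90911)
f = -3352279301/1499710392 (f = 37713*(-1/36997) + 49289*(-1/40536) = -37713/36997 - 49289/40536 = -3352279301/1499710392 ≈ -2.2353)
Q = 8612540/47607 (Q = 43280/47607 - 1*(-180) = 43280/47607 + 180 = 8612540/47607 ≈ 180.91)
1/(f + Q) = 1/(-3352279301/1499710392 + 8612540/47607) = 1/(4252241259610991/23798904210648) = 23798904210648/4252241259610991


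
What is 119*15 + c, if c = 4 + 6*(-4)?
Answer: 1765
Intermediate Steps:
c = -20 (c = 4 - 24 = -20)
119*15 + c = 119*15 - 20 = 1785 - 20 = 1765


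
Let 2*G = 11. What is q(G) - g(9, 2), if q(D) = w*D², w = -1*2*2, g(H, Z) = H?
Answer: -130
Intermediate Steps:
G = 11/2 (G = (½)*11 = 11/2 ≈ 5.5000)
w = -4 (w = -2*2 = -4)
q(D) = -4*D²
q(G) - g(9, 2) = -4*(11/2)² - 1*9 = -4*121/4 - 9 = -121 - 9 = -130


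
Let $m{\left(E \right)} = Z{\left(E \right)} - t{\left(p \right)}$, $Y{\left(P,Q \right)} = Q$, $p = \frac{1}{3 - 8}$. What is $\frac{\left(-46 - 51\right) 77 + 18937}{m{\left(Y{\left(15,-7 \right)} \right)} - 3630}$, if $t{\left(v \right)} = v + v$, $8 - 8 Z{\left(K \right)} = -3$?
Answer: $- \frac{458720}{145129} \approx -3.1608$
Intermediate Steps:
$Z{\left(K \right)} = \frac{11}{8}$ ($Z{\left(K \right)} = 1 - - \frac{3}{8} = 1 + \frac{3}{8} = \frac{11}{8}$)
$p = - \frac{1}{5}$ ($p = \frac{1}{-5} = - \frac{1}{5} \approx -0.2$)
$t{\left(v \right)} = 2 v$
$m{\left(E \right)} = \frac{71}{40}$ ($m{\left(E \right)} = \frac{11}{8} - 2 \left(- \frac{1}{5}\right) = \frac{11}{8} - - \frac{2}{5} = \frac{11}{8} + \frac{2}{5} = \frac{71}{40}$)
$\frac{\left(-46 - 51\right) 77 + 18937}{m{\left(Y{\left(15,-7 \right)} \right)} - 3630} = \frac{\left(-46 - 51\right) 77 + 18937}{\frac{71}{40} - 3630} = \frac{\left(-97\right) 77 + 18937}{- \frac{145129}{40}} = \left(-7469 + 18937\right) \left(- \frac{40}{145129}\right) = 11468 \left(- \frac{40}{145129}\right) = - \frac{458720}{145129}$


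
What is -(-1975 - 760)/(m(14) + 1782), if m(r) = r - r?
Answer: 2735/1782 ≈ 1.5348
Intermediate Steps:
m(r) = 0
-(-1975 - 760)/(m(14) + 1782) = -(-1975 - 760)/(0 + 1782) = -(-2735)/1782 = -1*(-2735/1782) = 2735/1782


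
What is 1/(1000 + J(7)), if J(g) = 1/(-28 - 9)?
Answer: 37/36999 ≈ 0.0010000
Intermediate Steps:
J(g) = -1/37 (J(g) = 1/(-37) = -1/37)
1/(1000 + J(7)) = 1/(1000 - 1/37) = 1/(36999/37) = 37/36999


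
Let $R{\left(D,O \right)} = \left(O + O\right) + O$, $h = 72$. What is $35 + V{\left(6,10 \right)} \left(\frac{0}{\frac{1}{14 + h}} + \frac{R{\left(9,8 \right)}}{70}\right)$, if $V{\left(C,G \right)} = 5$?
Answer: $\frac{257}{7} \approx 36.714$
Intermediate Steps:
$R{\left(D,O \right)} = 3 O$ ($R{\left(D,O \right)} = 2 O + O = 3 O$)
$35 + V{\left(6,10 \right)} \left(\frac{0}{\frac{1}{14 + h}} + \frac{R{\left(9,8 \right)}}{70}\right) = 35 + 5 \left(\frac{0}{\frac{1}{14 + 72}} + \frac{3 \cdot 8}{70}\right) = 35 + 5 \left(\frac{0}{\frac{1}{86}} + 24 \cdot \frac{1}{70}\right) = 35 + 5 \left(0 \frac{1}{\frac{1}{86}} + \frac{12}{35}\right) = 35 + 5 \left(0 \cdot 86 + \frac{12}{35}\right) = 35 + 5 \left(0 + \frac{12}{35}\right) = 35 + 5 \cdot \frac{12}{35} = 35 + \frac{12}{7} = \frac{257}{7}$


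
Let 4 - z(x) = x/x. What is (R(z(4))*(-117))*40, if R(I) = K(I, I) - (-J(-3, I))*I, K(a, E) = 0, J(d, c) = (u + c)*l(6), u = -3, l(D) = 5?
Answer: 0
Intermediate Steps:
z(x) = 3 (z(x) = 4 - x/x = 4 - 1*1 = 4 - 1 = 3)
J(d, c) = -15 + 5*c (J(d, c) = (-3 + c)*5 = -15 + 5*c)
R(I) = -I*(15 - 5*I) (R(I) = 0 - (-(-15 + 5*I))*I = 0 - (15 - 5*I)*I = 0 - I*(15 - 5*I) = -I*(15 - 5*I))
(R(z(4))*(-117))*40 = ((5*3*(-3 + 3))*(-117))*40 = ((5*3*0)*(-117))*40 = (0*(-117))*40 = 0*40 = 0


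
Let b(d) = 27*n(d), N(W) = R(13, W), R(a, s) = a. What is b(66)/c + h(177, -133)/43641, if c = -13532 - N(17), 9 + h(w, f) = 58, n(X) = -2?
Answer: 335591/65679705 ≈ 0.0051095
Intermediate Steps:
h(w, f) = 49 (h(w, f) = -9 + 58 = 49)
N(W) = 13
c = -13545 (c = -13532 - 1*13 = -13532 - 13 = -13545)
b(d) = -54 (b(d) = 27*(-2) = -54)
b(66)/c + h(177, -133)/43641 = -54/(-13545) + 49/43641 = -54*(-1/13545) + 49*(1/43641) = 6/1505 + 49/43641 = 335591/65679705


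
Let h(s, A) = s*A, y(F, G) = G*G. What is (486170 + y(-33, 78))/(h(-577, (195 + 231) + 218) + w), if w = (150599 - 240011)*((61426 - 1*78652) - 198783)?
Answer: 246127/9656712560 ≈ 2.5488e-5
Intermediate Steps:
y(F, G) = G²
w = 19313796708 (w = -89412*((61426 - 78652) - 198783) = -89412*(-17226 - 198783) = -89412*(-216009) = 19313796708)
h(s, A) = A*s
(486170 + y(-33, 78))/(h(-577, (195 + 231) + 218) + w) = (486170 + 78²)/(((195 + 231) + 218)*(-577) + 19313796708) = (486170 + 6084)/((426 + 218)*(-577) + 19313796708) = 492254/(644*(-577) + 19313796708) = 492254/(-371588 + 19313796708) = 492254/19313425120 = 492254*(1/19313425120) = 246127/9656712560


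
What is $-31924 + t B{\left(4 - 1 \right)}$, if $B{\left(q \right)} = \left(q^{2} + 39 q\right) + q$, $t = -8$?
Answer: $-32956$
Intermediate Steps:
$B{\left(q \right)} = q^{2} + 40 q$
$-31924 + t B{\left(4 - 1 \right)} = -31924 - 8 \left(4 - 1\right) \left(40 + \left(4 - 1\right)\right) = -31924 - 8 \cdot 3 \left(40 + 3\right) = -31924 - 8 \cdot 3 \cdot 43 = -31924 - 1032 = -32956$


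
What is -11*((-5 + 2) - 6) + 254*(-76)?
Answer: -19205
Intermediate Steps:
-11*((-5 + 2) - 6) + 254*(-76) = -11*(-3 - 6) - 19304 = -11*(-9) - 19304 = 99 - 19304 = -19205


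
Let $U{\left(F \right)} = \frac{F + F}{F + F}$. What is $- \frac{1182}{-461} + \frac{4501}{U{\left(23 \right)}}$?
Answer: $\frac{2076143}{461} \approx 4503.6$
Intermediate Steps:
$U{\left(F \right)} = 1$ ($U{\left(F \right)} = \frac{2 F}{2 F} = 2 F \frac{1}{2 F} = 1$)
$- \frac{1182}{-461} + \frac{4501}{U{\left(23 \right)}} = - \frac{1182}{-461} + \frac{4501}{1} = \left(-1182\right) \left(- \frac{1}{461}\right) + 4501 \cdot 1 = \frac{1182}{461} + 4501 = \frac{2076143}{461}$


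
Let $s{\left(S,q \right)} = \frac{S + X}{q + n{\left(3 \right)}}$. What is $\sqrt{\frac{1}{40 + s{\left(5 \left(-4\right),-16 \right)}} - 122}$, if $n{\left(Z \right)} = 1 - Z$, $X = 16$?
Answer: $\frac{i \sqrt{15984110}}{362} \approx 11.044 i$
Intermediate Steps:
$s{\left(S,q \right)} = \frac{16 + S}{-2 + q}$ ($s{\left(S,q \right)} = \frac{S + 16}{q + \left(1 - 3\right)} = \frac{16 + S}{q + \left(1 - 3\right)} = \frac{16 + S}{q - 2} = \frac{16 + S}{-2 + q}$)
$\sqrt{\frac{1}{40 + s{\left(5 \left(-4\right),-16 \right)}} - 122} = \sqrt{\frac{1}{40 + \frac{16 + 5 \left(-4\right)}{-2 - 16}} - 122} = \sqrt{\frac{1}{40 + \frac{16 - 20}{-18}} - 122} = \sqrt{\frac{1}{40 - - \frac{2}{9}} - 122} = \sqrt{\frac{1}{40 + \frac{2}{9}} - 122} = \sqrt{\frac{1}{\frac{362}{9}} - 122} = \sqrt{\frac{9}{362} - 122} = \sqrt{- \frac{44155}{362}} = \frac{i \sqrt{15984110}}{362}$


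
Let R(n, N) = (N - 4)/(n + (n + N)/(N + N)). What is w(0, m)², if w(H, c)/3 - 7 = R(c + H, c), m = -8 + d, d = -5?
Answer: 10201/16 ≈ 637.56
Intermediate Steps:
m = -13 (m = -8 - 5 = -13)
R(n, N) = (-4 + N)/(n + (N + n)/(2*N)) (R(n, N) = (-4 + N)/(n + (N + n)/((2*N))) = (-4 + N)/(n + (N + n)*(1/(2*N))) = (-4 + N)/(n + (N + n)/(2*N)))
w(H, c) = 21 + 6*c*(-4 + c)/(H + 2*c + 2*c*(H + c)) (w(H, c) = 21 + 3*(2*c*(-4 + c)/(c + (c + H) + 2*c*(c + H))) = 21 + 3*(2*c*(-4 + c)/(c + (H + c) + 2*c*(H + c))) = 21 + 3*(2*c*(-4 + c)/(H + 2*c + 2*c*(H + c))) = 21 + 6*c*(-4 + c)/(H + 2*c + 2*c*(H + c)))
w(0, m)² = (3*(7*0 + 14*(-13) + 2*(-13)*(-4 - 13) + 14*(-13)*(0 - 13))/(0 + 2*(-13) + 2*(-13)*(0 - 13)))² = (3*(0 - 182 + 2*(-13)*(-17) + 14*(-13)*(-13))/(0 - 26 + 2*(-13)*(-13)))² = (3*(0 - 182 + 442 + 2366)/(0 - 26 + 338))² = (3*2626/312)² = (3*(1/312)*2626)² = (101/4)² = 10201/16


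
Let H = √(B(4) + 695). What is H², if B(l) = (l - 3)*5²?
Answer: 720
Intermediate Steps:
B(l) = -75 + 25*l (B(l) = (-3 + l)*25 = -75 + 25*l)
H = 12*√5 (H = √((-75 + 25*4) + 695) = √((-75 + 100) + 695) = √(25 + 695) = √720 = 12*√5 ≈ 26.833)
H² = (12*√5)² = 720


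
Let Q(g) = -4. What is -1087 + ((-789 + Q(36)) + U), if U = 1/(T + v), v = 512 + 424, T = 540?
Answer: -2774879/1476 ≈ -1880.0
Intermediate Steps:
v = 936
U = 1/1476 (U = 1/(540 + 936) = 1/1476 ≈ 0.00067751)
-1087 + ((-789 + Q(36)) + U) = -1087 + ((-789 - 4) + 1/1476) = -1087 + (-793 + 1/1476) = -1087 - 1170467/1476 = -2774879/1476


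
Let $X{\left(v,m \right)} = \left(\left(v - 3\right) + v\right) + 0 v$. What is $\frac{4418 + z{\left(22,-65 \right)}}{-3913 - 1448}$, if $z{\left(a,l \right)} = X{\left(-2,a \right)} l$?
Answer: $- \frac{4873}{5361} \approx -0.90897$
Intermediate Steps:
$X{\left(v,m \right)} = -3 + 2 v$ ($X{\left(v,m \right)} = \left(\left(-3 + v\right) + v\right) + 0 = \left(-3 + 2 v\right) + 0 = -3 + 2 v$)
$z{\left(a,l \right)} = - 7 l$ ($z{\left(a,l \right)} = \left(-3 + 2 \left(-2\right)\right) l = \left(-3 - 4\right) l = - 7 l$)
$\frac{4418 + z{\left(22,-65 \right)}}{-3913 - 1448} = \frac{4418 - -455}{-3913 - 1448} = \frac{4418 + 455}{-5361} = 4873 \left(- \frac{1}{5361}\right) = - \frac{4873}{5361}$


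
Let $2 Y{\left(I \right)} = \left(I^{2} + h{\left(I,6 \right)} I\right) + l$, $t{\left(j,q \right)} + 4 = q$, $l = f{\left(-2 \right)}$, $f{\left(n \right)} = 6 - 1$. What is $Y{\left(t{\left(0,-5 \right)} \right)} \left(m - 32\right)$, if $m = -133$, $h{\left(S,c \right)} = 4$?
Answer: $-4125$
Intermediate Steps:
$f{\left(n \right)} = 5$
$l = 5$
$t{\left(j,q \right)} = -4 + q$
$Y{\left(I \right)} = \frac{5}{2} + \frac{I^{2}}{2} + 2 I$ ($Y{\left(I \right)} = \frac{\left(I^{2} + 4 I\right) + 5}{2} = \frac{5 + I^{2} + 4 I}{2} = \frac{5}{2} + \frac{I^{2}}{2} + 2 I$)
$Y{\left(t{\left(0,-5 \right)} \right)} \left(m - 32\right) = \left(\frac{5}{2} + \frac{\left(-4 - 5\right)^{2}}{2} + 2 \left(-4 - 5\right)\right) \left(-133 - 32\right) = \left(\frac{5}{2} + \frac{\left(-9\right)^{2}}{2} + 2 \left(-9\right)\right) \left(-165\right) = \left(\frac{5}{2} + \frac{1}{2} \cdot 81 - 18\right) \left(-165\right) = \left(\frac{5}{2} + \frac{81}{2} - 18\right) \left(-165\right) = 25 \left(-165\right) = -4125$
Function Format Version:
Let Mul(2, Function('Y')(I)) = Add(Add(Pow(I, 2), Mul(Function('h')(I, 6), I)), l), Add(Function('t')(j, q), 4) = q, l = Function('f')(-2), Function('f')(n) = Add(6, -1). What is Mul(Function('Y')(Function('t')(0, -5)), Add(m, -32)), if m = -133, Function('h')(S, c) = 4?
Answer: -4125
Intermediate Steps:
Function('f')(n) = 5
l = 5
Function('t')(j, q) = Add(-4, q)
Function('Y')(I) = Add(Rational(5, 2), Mul(Rational(1, 2), Pow(I, 2)), Mul(2, I)) (Function('Y')(I) = Mul(Rational(1, 2), Add(Add(Pow(I, 2), Mul(4, I)), 5)) = Mul(Rational(1, 2), Add(5, Pow(I, 2), Mul(4, I))) = Add(Rational(5, 2), Mul(Rational(1, 2), Pow(I, 2)), Mul(2, I)))
Mul(Function('Y')(Function('t')(0, -5)), Add(m, -32)) = Mul(Add(Rational(5, 2), Mul(Rational(1, 2), Pow(Add(-4, -5), 2)), Mul(2, Add(-4, -5))), Add(-133, -32)) = Mul(Add(Rational(5, 2), Mul(Rational(1, 2), Pow(-9, 2)), Mul(2, -9)), -165) = Mul(Add(Rational(5, 2), Mul(Rational(1, 2), 81), -18), -165) = Mul(Add(Rational(5, 2), Rational(81, 2), -18), -165) = Mul(25, -165) = -4125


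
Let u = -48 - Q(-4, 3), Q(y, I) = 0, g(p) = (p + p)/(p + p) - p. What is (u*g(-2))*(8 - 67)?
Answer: 8496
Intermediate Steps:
g(p) = 1 - p (g(p) = (2*p)/((2*p)) - p = (2*p)*(1/(2*p)) - p = 1 - p)
u = -48 (u = -48 - 1*0 = -48 + 0 = -48)
(u*g(-2))*(8 - 67) = (-48*(1 - 1*(-2)))*(8 - 67) = -48*(1 + 2)*(-59) = -48*3*(-59) = -144*(-59) = 8496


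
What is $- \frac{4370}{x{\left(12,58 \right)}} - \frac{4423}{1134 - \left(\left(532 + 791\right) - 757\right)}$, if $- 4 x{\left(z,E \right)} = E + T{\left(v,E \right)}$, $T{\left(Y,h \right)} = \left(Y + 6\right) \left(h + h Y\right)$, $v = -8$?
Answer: $\frac{608063}{49416} \approx 12.305$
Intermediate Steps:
$T{\left(Y,h \right)} = \left(6 + Y\right) \left(h + Y h\right)$
$x{\left(z,E \right)} = - \frac{15 E}{4}$ ($x{\left(z,E \right)} = - \frac{E + E \left(6 + \left(-8\right)^{2} + 7 \left(-8\right)\right)}{4} = - \frac{E + E \left(6 + 64 - 56\right)}{4} = - \frac{E + E 14}{4} = - \frac{E + 14 E}{4} = - \frac{15 E}{4}$)
$- \frac{4370}{x{\left(12,58 \right)}} - \frac{4423}{1134 - \left(\left(532 + 791\right) - 757\right)} = - \frac{4370}{\left(- \frac{15}{4}\right) 58} - \frac{4423}{1134 - \left(\left(532 + 791\right) - 757\right)} = - \frac{4370}{- \frac{435}{2}} - \frac{4423}{1134 - \left(1323 - 757\right)} = \left(-4370\right) \left(- \frac{2}{435}\right) - \frac{4423}{1134 - 566} = \frac{1748}{87} - \frac{4423}{1134 - 566} = \frac{1748}{87} - \frac{4423}{568} = \frac{608063}{49416}$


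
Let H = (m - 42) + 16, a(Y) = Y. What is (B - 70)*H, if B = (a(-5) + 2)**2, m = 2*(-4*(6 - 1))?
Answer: 4026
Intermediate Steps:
m = -40 (m = 2*(-4*5) = 2*(-20) = -40)
B = 9 (B = (-5 + 2)**2 = (-3)**2 = 9)
H = -66 (H = (-40 - 42) + 16 = -82 + 16 = -66)
(B - 70)*H = (9 - 70)*(-66) = -61*(-66) = 4026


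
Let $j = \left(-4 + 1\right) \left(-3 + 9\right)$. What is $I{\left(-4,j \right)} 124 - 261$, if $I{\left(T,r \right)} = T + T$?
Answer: $-1253$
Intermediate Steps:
$j = -18$ ($j = \left(-3\right) 6 = -18$)
$I{\left(T,r \right)} = 2 T$
$I{\left(-4,j \right)} 124 - 261 = 2 \left(-4\right) 124 - 261 = \left(-8\right) 124 - 261 = -992 - 261 = -1253$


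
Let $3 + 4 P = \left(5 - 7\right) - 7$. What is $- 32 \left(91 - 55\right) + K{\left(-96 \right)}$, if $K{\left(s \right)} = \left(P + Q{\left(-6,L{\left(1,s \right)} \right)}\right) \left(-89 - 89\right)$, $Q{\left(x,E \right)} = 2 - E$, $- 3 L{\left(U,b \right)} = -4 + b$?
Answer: $\frac{14878}{3} \approx 4959.3$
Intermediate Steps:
$L{\left(U,b \right)} = \frac{4}{3} - \frac{b}{3}$ ($L{\left(U,b \right)} = - \frac{-4 + b}{3} = \frac{4}{3} - \frac{b}{3}$)
$P = -3$ ($P = - \frac{3}{4} + \frac{\left(5 - 7\right) - 7}{4} = - \frac{3}{4} + \frac{-2 - 7}{4} = - \frac{3}{4} + \frac{1}{4} \left(-9\right) = - \frac{3}{4} - \frac{9}{4} = -3$)
$K{\left(s \right)} = \frac{1246}{3} - \frac{178 s}{3}$ ($K{\left(s \right)} = \left(-3 - \left(- \frac{2}{3} - \frac{s}{3}\right)\right) \left(-89 - 89\right) = \left(-3 + \left(2 + \left(- \frac{4}{3} + \frac{s}{3}\right)\right)\right) \left(-178\right) = \left(-3 + \left(\frac{2}{3} + \frac{s}{3}\right)\right) \left(-178\right) = \left(- \frac{7}{3} + \frac{s}{3}\right) \left(-178\right) = \frac{1246}{3} - \frac{178 s}{3}$)
$- 32 \left(91 - 55\right) + K{\left(-96 \right)} = - 32 \left(91 - 55\right) + \left(\frac{1246}{3} - -5696\right) = \left(-32\right) 36 + \left(\frac{1246}{3} + 5696\right) = -1152 + \frac{18334}{3} = \frac{14878}{3}$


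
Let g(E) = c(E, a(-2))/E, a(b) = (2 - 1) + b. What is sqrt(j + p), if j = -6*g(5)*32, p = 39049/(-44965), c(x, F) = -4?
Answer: sqrt(80795)/23 ≈ 12.358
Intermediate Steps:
a(b) = 1 + b
p = -2297/2645 (p = 39049*(-1/44965) = -2297/2645 ≈ -0.86843)
g(E) = -4/E
j = 768/5 (j = -(-24)/5*32 = -6*(-4/5)*32 = (24/5)*32 = 768/5 ≈ 153.60)
sqrt(j + p) = sqrt(768/5 - 2297/2645) = sqrt(80795/529) = sqrt(80795)/23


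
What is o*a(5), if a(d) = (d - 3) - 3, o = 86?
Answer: -86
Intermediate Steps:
a(d) = -6 + d (a(d) = (-3 + d) - 3 = -6 + d)
o*a(5) = 86*(-6 + 5) = 86*(-1) = -86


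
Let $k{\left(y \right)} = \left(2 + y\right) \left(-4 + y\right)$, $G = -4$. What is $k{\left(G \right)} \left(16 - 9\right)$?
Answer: $112$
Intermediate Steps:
$k{\left(y \right)} = \left(-4 + y\right) \left(2 + y\right)$
$k{\left(G \right)} \left(16 - 9\right) = \left(-8 + \left(-4\right)^{2} - -8\right) \left(16 - 9\right) = \left(-8 + 16 + 8\right) 7 = 16 \cdot 7 = 112$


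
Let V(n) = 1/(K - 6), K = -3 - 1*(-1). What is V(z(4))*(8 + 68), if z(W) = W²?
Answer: -19/2 ≈ -9.5000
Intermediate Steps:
K = -2 (K = -3 + 1 = -2)
V(n) = -⅛ (V(n) = 1/(-2 - 6) = 1/(-8) = -⅛)
V(z(4))*(8 + 68) = -(8 + 68)/8 = -⅛*76 = -19/2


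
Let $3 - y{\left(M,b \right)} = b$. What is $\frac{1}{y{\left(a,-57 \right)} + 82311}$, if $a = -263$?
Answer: $\frac{1}{82371} \approx 1.214 \cdot 10^{-5}$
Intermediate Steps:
$y{\left(M,b \right)} = 3 - b$
$\frac{1}{y{\left(a,-57 \right)} + 82311} = \frac{1}{\left(3 - -57\right) + 82311} = \frac{1}{\left(3 + 57\right) + 82311} = \frac{1}{60 + 82311} = \frac{1}{82371}$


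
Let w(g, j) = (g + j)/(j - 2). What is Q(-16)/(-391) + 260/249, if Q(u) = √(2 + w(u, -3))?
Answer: 260/249 - √145/1955 ≈ 1.0380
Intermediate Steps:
w(g, j) = (g + j)/(-2 + j)
Q(u) = √(13/5 - u/5) (Q(u) = √(2 + (u - 3)/(-2 - 3)) = √(2 + (-3 + u)/(-5)) = √(2 - (-3 + u)/5) = √(2 + (⅗ - u/5)) = √(13/5 - u/5))
Q(-16)/(-391) + 260/249 = (√(65 - 5*(-16))/5)/(-391) + 260/249 = (√(65 + 80)/5)*(-1/391) + 260*(1/249) = (√145/5)*(-1/391) + 260/249 = -√145/1955 + 260/249 = 260/249 - √145/1955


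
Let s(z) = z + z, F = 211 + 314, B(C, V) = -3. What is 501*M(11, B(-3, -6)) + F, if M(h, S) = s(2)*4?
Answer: 8541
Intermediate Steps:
F = 525
s(z) = 2*z
M(h, S) = 16 (M(h, S) = (2*2)*4 = 4*4 = 16)
501*M(11, B(-3, -6)) + F = 501*16 + 525 = 8016 + 525 = 8541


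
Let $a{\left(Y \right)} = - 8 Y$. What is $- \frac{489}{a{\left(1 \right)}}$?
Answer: $\frac{489}{8} \approx 61.125$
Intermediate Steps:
$- \frac{489}{a{\left(1 \right)}} = - \frac{489}{\left(-8\right) 1} = - \frac{489}{-8} = \left(-489\right) \left(- \frac{1}{8}\right) = \frac{489}{8}$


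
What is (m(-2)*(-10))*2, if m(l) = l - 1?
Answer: 60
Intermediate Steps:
m(l) = -1 + l
(m(-2)*(-10))*2 = ((-1 - 2)*(-10))*2 = -3*(-10)*2 = 30*2 = 60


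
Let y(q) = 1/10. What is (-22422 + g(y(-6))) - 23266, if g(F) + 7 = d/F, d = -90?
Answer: -46595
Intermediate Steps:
y(q) = ⅒
g(F) = -7 - 90/F
(-22422 + g(y(-6))) - 23266 = (-22422 + (-7 - 90/⅒)) - 23266 = (-22422 + (-7 - 90*10)) - 23266 = (-22422 + (-7 - 900)) - 23266 = (-22422 - 907) - 23266 = -23329 - 23266 = -46595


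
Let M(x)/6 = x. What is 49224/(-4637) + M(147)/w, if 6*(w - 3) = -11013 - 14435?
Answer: -638152662/58959455 ≈ -10.824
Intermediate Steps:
M(x) = 6*x
w = -12715/3 (w = 3 + (-11013 - 14435)/6 = 3 + (⅙)*(-25448) = 3 - 12724/3 = -12715/3 ≈ -4238.3)
49224/(-4637) + M(147)/w = 49224/(-4637) + (6*147)/(-12715/3) = 49224*(-1/4637) + 882*(-3/12715) = -49224/4637 - 2646/12715 = -638152662/58959455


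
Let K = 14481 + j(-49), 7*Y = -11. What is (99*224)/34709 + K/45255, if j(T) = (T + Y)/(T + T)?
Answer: 34442089352/35917949179 ≈ 0.95891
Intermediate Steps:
Y = -11/7 (Y = (⅐)*(-11) = -11/7 ≈ -1.5714)
j(T) = (-11/7 + T)/(2*T) (j(T) = (T - 11/7)/(T + T) = (-11/7 + T)/((2*T)) = (-11/7 + T)*(1/(2*T)) = (-11/7 + T)/(2*T))
K = 4967160/343 (K = 14481 + (1/14)*(-11 + 7*(-49))/(-49) = 14481 + (1/14)*(-1/49)*(-11 - 343) = 14481 + (1/14)*(-1/49)*(-354) = 14481 + 177/343 = 4967160/343 ≈ 14482.)
(99*224)/34709 + K/45255 = (99*224)/34709 + (4967160/343)/45255 = 22176*(1/34709) + (4967160/343)*(1/45255) = 22176/34709 + 331144/1034831 = 34442089352/35917949179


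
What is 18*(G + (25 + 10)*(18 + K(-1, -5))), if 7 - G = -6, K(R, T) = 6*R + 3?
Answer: 9684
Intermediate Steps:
K(R, T) = 3 + 6*R
G = 13 (G = 7 - 1*(-6) = 7 + 6 = 13)
18*(G + (25 + 10)*(18 + K(-1, -5))) = 18*(13 + (25 + 10)*(18 + (3 + 6*(-1)))) = 18*(13 + 35*(18 + (3 - 6))) = 18*(13 + 35*(18 - 3)) = 18*(13 + 35*15) = 18*(13 + 525) = 18*538 = 9684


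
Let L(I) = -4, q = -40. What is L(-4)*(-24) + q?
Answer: 56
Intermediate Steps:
L(-4)*(-24) + q = -4*(-24) - 40 = 96 - 40 = 56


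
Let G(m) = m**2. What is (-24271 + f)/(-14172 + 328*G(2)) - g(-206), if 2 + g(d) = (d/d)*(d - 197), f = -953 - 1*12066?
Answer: 524559/1286 ≈ 407.90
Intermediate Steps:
f = -13019 (f = -953 - 12066 = -13019)
g(d) = -199 + d (g(d) = -2 + (d/d)*(d - 197) = -2 + 1*(-197 + d) = -2 + (-197 + d) = -199 + d)
(-24271 + f)/(-14172 + 328*G(2)) - g(-206) = (-24271 - 13019)/(-14172 + 328*2**2) - (-199 - 206) = -37290/(-14172 + 328*4) - 1*(-405) = -37290/(-14172 + 1312) + 405 = -37290/(-12860) + 405 = -37290*(-1/12860) + 405 = 3729/1286 + 405 = 524559/1286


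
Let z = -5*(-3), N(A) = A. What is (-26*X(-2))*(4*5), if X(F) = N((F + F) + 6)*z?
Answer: -15600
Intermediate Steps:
z = 15
X(F) = 90 + 30*F (X(F) = ((F + F) + 6)*15 = (2*F + 6)*15 = (6 + 2*F)*15 = 90 + 30*F)
(-26*X(-2))*(4*5) = (-26*(90 + 30*(-2)))*(4*5) = -26*(90 - 60)*20 = -26*30*20 = -780*20 = -15600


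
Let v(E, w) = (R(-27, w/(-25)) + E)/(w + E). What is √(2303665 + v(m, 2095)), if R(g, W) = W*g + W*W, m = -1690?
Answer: √116623990005/225 ≈ 1517.8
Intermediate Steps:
R(g, W) = W² + W*g (R(g, W) = W*g + W² = W² + W*g)
v(E, w) = (E - w*(-27 - w/25)/25)/(E + w) (v(E, w) = ((w/(-25))*(w/(-25) - 27) + E)/(w + E) = ((w*(-1/25))*(w*(-1/25) - 27) + E)/(E + w) = ((-w/25)*(-w/25 - 27) + E)/(E + w) = ((-w/25)*(-27 - w/25) + E)/(E + w) = (-w*(-27 - w/25)/25 + E)/(E + w) = (E - w*(-27 - w/25)/25)/(E + w))
√(2303665 + v(m, 2095)) = √(2303665 + (-1690 + (1/625)*2095*(675 + 2095))/(-1690 + 2095)) = √(2303665 + (-1690 + (1/625)*2095*2770)/405) = √(2303665 + (-1690 + 232126/25)/405) = √(2303665 + (1/405)*(189876/25)) = √(2303665 + 63292/3375) = √(7774932667/3375) = √116623990005/225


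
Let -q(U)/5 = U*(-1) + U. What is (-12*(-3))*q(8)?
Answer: 0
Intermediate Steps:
q(U) = 0 (q(U) = -5*(U*(-1) + U) = -5*(-U + U) = -5*0 = 0)
(-12*(-3))*q(8) = -12*(-3)*0 = 36*0 = 0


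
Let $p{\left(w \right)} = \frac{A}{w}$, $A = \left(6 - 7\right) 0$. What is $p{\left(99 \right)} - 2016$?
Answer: $-2016$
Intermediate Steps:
$A = 0$ ($A = \left(-1\right) 0 = 0$)
$p{\left(w \right)} = 0$ ($p{\left(w \right)} = \frac{0}{w} = 0$)
$p{\left(99 \right)} - 2016 = 0 - 2016 = -2016$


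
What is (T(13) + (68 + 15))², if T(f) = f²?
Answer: 63504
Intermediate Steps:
(T(13) + (68 + 15))² = (13² + (68 + 15))² = (169 + 83)² = 252² = 63504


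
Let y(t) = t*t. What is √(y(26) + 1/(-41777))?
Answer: √1179834743027/41777 ≈ 26.000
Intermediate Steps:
y(t) = t²
√(y(26) + 1/(-41777)) = √(26² + 1/(-41777)) = √(676 - 1/41777) = √(28241251/41777) = √1179834743027/41777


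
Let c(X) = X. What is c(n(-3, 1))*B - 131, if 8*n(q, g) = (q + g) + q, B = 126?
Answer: -839/4 ≈ -209.75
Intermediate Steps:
n(q, g) = q/4 + g/8 (n(q, g) = ((q + g) + q)/8 = ((g + q) + q)/8 = (g + 2*q)/8 = q/4 + g/8)
c(n(-3, 1))*B - 131 = ((1/4)*(-3) + (1/8)*1)*126 - 131 = (-3/4 + 1/8)*126 - 131 = -5/8*126 - 131 = -315/4 - 131 = -839/4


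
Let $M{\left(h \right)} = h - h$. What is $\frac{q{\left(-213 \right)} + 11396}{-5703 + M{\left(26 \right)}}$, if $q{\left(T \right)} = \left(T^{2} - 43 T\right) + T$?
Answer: $- \frac{65711}{5703} \approx -11.522$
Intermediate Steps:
$M{\left(h \right)} = 0$
$q{\left(T \right)} = T^{2} - 42 T$
$\frac{q{\left(-213 \right)} + 11396}{-5703 + M{\left(26 \right)}} = \frac{- 213 \left(-42 - 213\right) + 11396}{-5703 + 0} = \frac{\left(-213\right) \left(-255\right) + 11396}{-5703} = \left(54315 + 11396\right) \left(- \frac{1}{5703}\right) = 65711 \left(- \frac{1}{5703}\right) = - \frac{65711}{5703}$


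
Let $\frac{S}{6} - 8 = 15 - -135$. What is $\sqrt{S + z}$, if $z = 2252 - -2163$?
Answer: $\sqrt{5363} \approx 73.233$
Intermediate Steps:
$z = 4415$ ($z = 2252 + 2163 = 4415$)
$S = 948$ ($S = 48 + 6 \left(15 - -135\right) = 48 + 6 \left(15 + 135\right) = 48 + 6 \cdot 150 = 48 + 900 = 948$)
$\sqrt{S + z} = \sqrt{948 + 4415} = \sqrt{5363}$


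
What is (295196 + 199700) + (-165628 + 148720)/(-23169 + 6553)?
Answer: 2055802211/4154 ≈ 4.9490e+5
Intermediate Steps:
(295196 + 199700) + (-165628 + 148720)/(-23169 + 6553) = 494896 - 16908/(-16616) = 494896 - 16908*(-1/16616) = 494896 + 4227/4154 = 2055802211/4154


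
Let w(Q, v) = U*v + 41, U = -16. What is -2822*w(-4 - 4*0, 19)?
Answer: 742186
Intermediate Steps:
w(Q, v) = 41 - 16*v (w(Q, v) = -16*v + 41 = 41 - 16*v)
-2822*w(-4 - 4*0, 19) = -2822*(41 - 16*19) = -2822*(41 - 304) = -2822*(-263) = 742186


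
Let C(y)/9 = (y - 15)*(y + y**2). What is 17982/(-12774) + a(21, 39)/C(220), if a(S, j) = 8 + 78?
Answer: -134421202603/95489801550 ≈ -1.4077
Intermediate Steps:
C(y) = 9*(-15 + y)*(y + y**2) (C(y) = 9*((y - 15)*(y + y**2)) = 9*((-15 + y)*(y + y**2)) = 9*(-15 + y)*(y + y**2))
a(S, j) = 86
17982/(-12774) + a(21, 39)/C(220) = 17982/(-12774) + 86/((9*220*(-15 + 220**2 - 14*220))) = 17982*(-1/12774) + 86/((9*220*(-15 + 48400 - 3080))) = -2997/2129 + 86/((9*220*45305)) = -2997/2129 + 86/89703900 = -2997/2129 + 86*(1/89703900) = -2997/2129 + 43/44851950 = -134421202603/95489801550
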